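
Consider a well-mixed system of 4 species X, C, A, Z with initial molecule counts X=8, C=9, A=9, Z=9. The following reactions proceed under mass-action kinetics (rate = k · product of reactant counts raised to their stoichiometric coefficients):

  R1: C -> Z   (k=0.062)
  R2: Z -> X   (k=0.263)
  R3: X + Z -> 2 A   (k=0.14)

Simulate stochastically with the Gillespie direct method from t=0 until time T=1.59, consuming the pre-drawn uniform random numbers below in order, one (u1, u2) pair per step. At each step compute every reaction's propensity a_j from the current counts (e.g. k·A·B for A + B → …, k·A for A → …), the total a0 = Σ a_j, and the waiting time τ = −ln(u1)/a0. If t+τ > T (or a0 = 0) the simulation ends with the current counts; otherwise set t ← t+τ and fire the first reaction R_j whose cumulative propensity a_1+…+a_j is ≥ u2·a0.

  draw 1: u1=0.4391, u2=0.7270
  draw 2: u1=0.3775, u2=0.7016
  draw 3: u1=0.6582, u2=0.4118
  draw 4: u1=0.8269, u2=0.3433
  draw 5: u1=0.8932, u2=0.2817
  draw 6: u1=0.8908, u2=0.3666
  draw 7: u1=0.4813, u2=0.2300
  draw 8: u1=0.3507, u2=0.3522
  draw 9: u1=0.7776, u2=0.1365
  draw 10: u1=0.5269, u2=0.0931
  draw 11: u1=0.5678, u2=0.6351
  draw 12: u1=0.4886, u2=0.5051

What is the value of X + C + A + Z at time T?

Check how each reaction changes W = X + C + A + Z (weight of products minus weight of reactants):
R1: C -> Z: (1·1) − (1·1) = 1 − 1 = 0
R2: Z -> X: (1·1) − (1·1) = 1 − 1 = 0
R3: X + Z -> 2 A: (1·2) − (1·1 + 1·1) = 2 − 2 = 0
Every reaction leaves W unchanged, so W is conserved and no simulation is needed: W(T) = W(0) = 8 + 9 + 9 + 9 = 35

Value at T = 35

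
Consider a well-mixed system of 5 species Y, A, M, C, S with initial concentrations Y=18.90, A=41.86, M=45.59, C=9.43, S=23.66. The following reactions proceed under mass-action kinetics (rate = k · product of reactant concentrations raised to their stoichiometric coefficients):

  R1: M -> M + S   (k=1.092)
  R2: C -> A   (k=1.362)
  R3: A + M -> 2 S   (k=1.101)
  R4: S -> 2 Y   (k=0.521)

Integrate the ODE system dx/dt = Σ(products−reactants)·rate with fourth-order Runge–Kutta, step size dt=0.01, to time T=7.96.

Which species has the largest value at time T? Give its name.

Dominant species at T: Y

RK4 with dt=0.01: 796 steps to T=7.96. Trajectory (selected grid times):
t=0.00: Y=18.90 A=41.86 M=45.59 C=9.43 S=23.66
t=0.88: Y=100.19 A=3.39 M=0.53 C=2.84 S=77.35
t=1.77: Y=158.27 A=4.86 M=0.01 C=0.85 S=49.49
t=2.65: Y=194.68 A=5.44 M=0.00 C=0.26 S=31.30
t=3.54: Y=217.91 A=5.62 M=0.00 C=0.08 S=19.69
t=4.42: Y=232.39 A=5.68 M=0.00 C=0.02 S=12.45
t=5.31: Y=241.63 A=5.69 M=0.00 C=0.01 S=7.83
t=6.19: Y=247.39 A=5.70 M=0.00 C=0.00 S=4.95
t=7.08: Y=251.06 A=5.70 M=0.00 C=0.00 S=3.11
t=7.96: Y=253.35 A=5.70 M=0.00 C=0.00 S=1.97
At T=7.96: Y=253.35 A=5.70 M=0.00 C=0.00 S=1.97; the largest is Y.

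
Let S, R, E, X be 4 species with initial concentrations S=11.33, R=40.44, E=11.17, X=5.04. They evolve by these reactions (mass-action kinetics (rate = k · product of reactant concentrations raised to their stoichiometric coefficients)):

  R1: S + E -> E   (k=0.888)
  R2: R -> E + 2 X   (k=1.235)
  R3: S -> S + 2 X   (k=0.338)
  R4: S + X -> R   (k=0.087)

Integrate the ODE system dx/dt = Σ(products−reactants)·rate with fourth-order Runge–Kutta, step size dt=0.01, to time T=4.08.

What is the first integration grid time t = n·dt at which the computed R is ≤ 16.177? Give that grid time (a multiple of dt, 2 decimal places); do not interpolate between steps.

RK4 with dt=0.01: 408 steps to T=4.08. Trajectory (selected grid times):
t=0.00: S=11.33 R=40.44 E=11.17 X=5.04
t=0.45: S=0.00 R=23.71 E=28.70 X=39.86
t=0.75: S=0.00 R=16.37 E=36.04 X=54.55
t=0.76: S=0.00 R=16.17 E=36.24 X=54.95
t=0.91: S=0.00 R=13.43 E=38.97 X=60.42
t=1.36: S=0.00 R=7.71 E=44.70 X=71.87
t=1.81: S=0.00 R=4.42 E=47.99 X=78.44
t=2.27: S=0.00 R=2.50 E=49.90 X=82.28
t=2.72: S=0.00 R=1.44 E=50.97 X=84.41
t=3.17: S=0.00 R=0.82 E=51.59 X=85.64
t=3.63: S=0.00 R=0.47 E=51.94 X=86.35
t=4.08: S=0.00 R=0.27 E=52.14 X=86.75
R(0.75)=16.370 > 16.177 but R(0.76)=16.169 ≤ 16.177, so the first grid time is t=0.76.

Threshold first reached at t = 0.76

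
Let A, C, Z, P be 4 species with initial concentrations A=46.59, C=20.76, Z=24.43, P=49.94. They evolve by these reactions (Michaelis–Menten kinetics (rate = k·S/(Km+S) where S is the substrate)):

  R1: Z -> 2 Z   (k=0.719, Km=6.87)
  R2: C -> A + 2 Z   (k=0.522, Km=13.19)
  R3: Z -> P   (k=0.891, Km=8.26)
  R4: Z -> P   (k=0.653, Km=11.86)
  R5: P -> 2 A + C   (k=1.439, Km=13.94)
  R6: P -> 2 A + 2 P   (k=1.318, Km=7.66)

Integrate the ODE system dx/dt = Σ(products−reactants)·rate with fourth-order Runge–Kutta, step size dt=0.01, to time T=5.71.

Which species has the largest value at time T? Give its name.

RK4 with dt=0.01: 571 steps to T=5.71. Trajectory (selected grid times):
t=0.00: A=46.59 C=20.76 Z=24.43 P=49.94
t=0.63: A=49.65 C=21.27 Z=24.49 P=50.65
t=1.27: A=52.77 C=21.78 Z=24.56 P=51.37
t=1.90: A=55.85 C=22.29 Z=24.62 P=52.07
t=2.54: A=58.99 C=22.81 Z=24.70 P=52.79
t=3.17: A=62.09 C=23.32 Z=24.77 P=53.50
t=3.81: A=65.24 C=23.84 Z=24.85 P=54.21
t=4.44: A=68.36 C=24.34 Z=24.93 P=54.92
t=5.08: A=71.53 C=24.86 Z=25.01 P=55.64
t=5.71: A=74.65 C=25.37 Z=25.10 P=56.34
At T=5.71: A=74.65 C=25.37 Z=25.10 P=56.34; the largest is A.

Dominant species at T: A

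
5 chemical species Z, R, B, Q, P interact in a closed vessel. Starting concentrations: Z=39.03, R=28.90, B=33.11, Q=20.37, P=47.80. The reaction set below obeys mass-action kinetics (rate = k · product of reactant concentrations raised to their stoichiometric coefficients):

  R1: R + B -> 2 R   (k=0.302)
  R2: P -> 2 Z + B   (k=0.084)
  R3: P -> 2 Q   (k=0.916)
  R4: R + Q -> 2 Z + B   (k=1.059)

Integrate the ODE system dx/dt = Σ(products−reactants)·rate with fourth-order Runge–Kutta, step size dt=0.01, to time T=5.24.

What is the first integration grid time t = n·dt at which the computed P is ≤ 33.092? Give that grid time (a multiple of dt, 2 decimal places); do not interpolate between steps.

Threshold first reached at t = 0.37

RK4 with dt=0.01: 524 steps to T=5.24. Trajectory (selected grid times):
t=0.00: Z=39.03 R=28.90 B=33.11 Q=20.37 P=47.80
t=0.36: Z=133.13 R=58.49 B=4.74 Q=1.01 P=33.35
t=0.37: Z=134.43 R=58.69 B=4.56 Q=1.00 P=33.02
t=0.58: Z=158.83 R=60.73 B=3.05 Q=0.78 P=26.76
t=1.16: Z=204.68 R=63.15 B=1.62 Q=0.42 P=14.98
t=1.75: Z=230.66 R=64.45 B=0.88 Q=0.23 P=8.31
t=2.33: Z=244.87 R=65.15 B=0.48 Q=0.13 P=4.65
t=2.91: Z=252.82 R=65.54 B=0.27 Q=0.07 P=2.60
t=3.49: Z=257.27 R=65.75 B=0.15 Q=0.04 P=1.46
t=4.08: Z=259.80 R=65.87 B=0.08 Q=0.02 P=0.81
t=4.66: Z=261.18 R=65.94 B=0.05 Q=0.01 P=0.45
t=5.24: Z=261.96 R=65.98 B=0.03 Q=0.01 P=0.25
P(0.36)=33.349 > 33.092 but P(0.37)=33.017 ≤ 33.092, so the first grid time is t=0.37.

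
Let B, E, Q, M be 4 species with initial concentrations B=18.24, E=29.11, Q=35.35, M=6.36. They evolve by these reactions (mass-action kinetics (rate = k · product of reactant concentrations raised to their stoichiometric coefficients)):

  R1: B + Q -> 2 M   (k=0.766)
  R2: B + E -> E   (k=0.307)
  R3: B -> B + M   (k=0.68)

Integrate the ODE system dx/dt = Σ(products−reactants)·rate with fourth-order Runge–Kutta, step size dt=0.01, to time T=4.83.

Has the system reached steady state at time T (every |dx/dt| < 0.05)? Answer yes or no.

RK4 with dt=0.01: 483 steps to T=4.83. Trajectory (selected grid times):
t=0.00: B=18.24 E=29.11 Q=35.35 M=6.36
t=0.54: B=0.00 E=29.11 Q=22.42 M=32.62
t=1.07: B=0.00 E=29.11 Q=22.42 M=32.62
t=1.61: B=0.00 E=29.11 Q=22.42 M=32.62
t=2.15: B=0.00 E=29.11 Q=22.42 M=32.62
t=2.68: B=0.00 E=29.11 Q=22.42 M=32.62
t=3.22: B=0.00 E=29.11 Q=22.42 M=32.62
t=3.76: B=0.00 E=29.11 Q=22.42 M=32.62
t=4.29: B=0.00 E=29.11 Q=22.42 M=32.62
t=4.83: B=0.00 E=29.11 Q=22.42 M=32.62
Rates at T: R1=0.0000, R2=0.0000, R3=0.0000
dx/dt at T (Σ net stoichiometry × rate): B=-0.0000, E=+0.0000, Q=-0.0000, M=+0.0000
Largest |dx/dt| is |+0.0000| (M) < 0.05 → steady.

Steady state at T: yes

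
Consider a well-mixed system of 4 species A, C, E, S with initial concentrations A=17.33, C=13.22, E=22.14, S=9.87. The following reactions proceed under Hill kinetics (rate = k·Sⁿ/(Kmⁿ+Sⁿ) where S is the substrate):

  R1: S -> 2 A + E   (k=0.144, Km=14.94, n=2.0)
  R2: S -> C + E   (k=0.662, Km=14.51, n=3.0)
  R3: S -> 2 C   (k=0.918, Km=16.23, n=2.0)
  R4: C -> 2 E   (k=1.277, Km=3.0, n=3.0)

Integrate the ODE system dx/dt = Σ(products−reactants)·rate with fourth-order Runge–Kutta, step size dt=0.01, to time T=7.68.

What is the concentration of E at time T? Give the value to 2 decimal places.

RK4 with dt=0.01: 768 steps to T=7.68. Trajectory (selected grid times):
t=0.00: A=17.33 C=13.22 E=22.14 S=9.87
t=0.85: A=17.40 C=12.69 E=24.45 S=9.50
t=1.71: A=17.47 C=12.11 E=26.77 S=9.15
t=2.56: A=17.54 C=11.52 E=29.05 S=8.83
t=3.41: A=17.60 C=10.90 E=31.31 S=8.52
t=4.27: A=17.66 C=10.25 E=33.57 S=8.24
t=5.12: A=17.71 C=9.59 E=35.80 S=7.97
t=5.97: A=17.77 C=8.91 E=38.00 S=7.72
t=6.83: A=17.82 C=8.22 E=40.20 S=7.48
t=7.68: A=17.87 C=7.52 E=42.35 S=7.26
Read off E at T=7.68: 42.35

E at T = 42.35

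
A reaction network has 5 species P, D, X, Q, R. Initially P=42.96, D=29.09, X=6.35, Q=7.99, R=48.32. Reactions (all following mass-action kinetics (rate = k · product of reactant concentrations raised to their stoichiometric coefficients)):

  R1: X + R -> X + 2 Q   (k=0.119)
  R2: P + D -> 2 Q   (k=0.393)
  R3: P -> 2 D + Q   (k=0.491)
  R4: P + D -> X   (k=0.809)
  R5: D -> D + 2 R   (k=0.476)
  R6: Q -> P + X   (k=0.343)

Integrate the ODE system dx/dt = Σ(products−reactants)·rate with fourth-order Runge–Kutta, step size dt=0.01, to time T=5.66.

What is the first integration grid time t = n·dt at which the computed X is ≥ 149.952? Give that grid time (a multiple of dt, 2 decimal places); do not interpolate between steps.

Threshold first reached at t = 2.56

RK4 with dt=0.01: 566 steps to T=5.66. Trajectory (selected grid times):
t=0.00: P=42.96 D=29.09 X=6.35 Q=7.99 R=48.32
t=0.63: P=17.59 D=0.82 X=49.50 Q=112.10 R=3.76
t=1.26: P=22.83 D=0.82 X=82.52 Q=110.70 R=0.11
t=1.89: P=24.16 D=0.82 X=115.70 Q=105.39 R=0.06
t=2.52: P=24.05 D=0.82 X=148.08 Q=101.33 R=0.05
t=2.55: P=24.03 D=0.82 X=149.60 Q=101.15 R=0.04
t=2.56: P=24.03 D=0.82 X=150.11 Q=101.09 R=0.04
t=3.14: P=23.50 D=0.82 X=179.01 Q=97.85 R=0.04
t=3.77: P=22.80 D=0.82 X=209.44 Q=94.58 R=0.03
t=4.40: P=22.08 D=0.82 X=238.88 Q=91.49 R=0.03
t=5.03: P=21.37 D=0.82 X=267.37 Q=88.53 R=0.02
t=5.66: P=20.68 D=0.82 X=294.95 Q=85.70 R=0.02
X(2.55)=149.603 < 149.952 but X(2.56)=150.109 ≥ 149.952, so the first grid time is t=2.56.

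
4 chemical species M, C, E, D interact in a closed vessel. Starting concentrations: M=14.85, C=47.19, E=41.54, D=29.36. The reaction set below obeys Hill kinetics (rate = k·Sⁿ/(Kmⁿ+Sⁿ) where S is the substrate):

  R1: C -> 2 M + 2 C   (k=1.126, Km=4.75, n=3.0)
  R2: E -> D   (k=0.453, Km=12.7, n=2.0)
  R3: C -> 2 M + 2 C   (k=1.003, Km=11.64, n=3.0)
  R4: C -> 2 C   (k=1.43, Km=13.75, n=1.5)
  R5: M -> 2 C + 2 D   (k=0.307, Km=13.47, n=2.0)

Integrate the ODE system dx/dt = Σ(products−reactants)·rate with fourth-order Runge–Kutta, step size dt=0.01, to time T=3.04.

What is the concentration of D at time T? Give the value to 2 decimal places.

RK4 with dt=0.01: 304 steps to T=3.04. Trajectory (selected grid times):
t=0.00: M=14.85 C=47.19 E=41.54 D=29.36
t=0.34: M=16.23 C=48.45 E=41.40 D=29.62
t=0.68: M=17.60 C=49.72 E=41.26 D=29.89
t=1.01: M=18.93 C=50.96 E=41.12 D=30.16
t=1.35: M=20.30 C=52.25 E=40.98 D=30.44
t=1.69: M=21.67 C=53.55 E=40.84 D=30.73
t=2.03: M=23.03 C=54.85 E=40.70 D=31.02
t=2.36: M=24.35 C=56.12 E=40.56 D=31.31
t=2.70: M=25.71 C=57.44 E=40.42 D=31.61
t=3.04: M=27.07 C=58.76 E=40.28 D=31.92
Read off D at T=3.04: 31.92

D at T = 31.92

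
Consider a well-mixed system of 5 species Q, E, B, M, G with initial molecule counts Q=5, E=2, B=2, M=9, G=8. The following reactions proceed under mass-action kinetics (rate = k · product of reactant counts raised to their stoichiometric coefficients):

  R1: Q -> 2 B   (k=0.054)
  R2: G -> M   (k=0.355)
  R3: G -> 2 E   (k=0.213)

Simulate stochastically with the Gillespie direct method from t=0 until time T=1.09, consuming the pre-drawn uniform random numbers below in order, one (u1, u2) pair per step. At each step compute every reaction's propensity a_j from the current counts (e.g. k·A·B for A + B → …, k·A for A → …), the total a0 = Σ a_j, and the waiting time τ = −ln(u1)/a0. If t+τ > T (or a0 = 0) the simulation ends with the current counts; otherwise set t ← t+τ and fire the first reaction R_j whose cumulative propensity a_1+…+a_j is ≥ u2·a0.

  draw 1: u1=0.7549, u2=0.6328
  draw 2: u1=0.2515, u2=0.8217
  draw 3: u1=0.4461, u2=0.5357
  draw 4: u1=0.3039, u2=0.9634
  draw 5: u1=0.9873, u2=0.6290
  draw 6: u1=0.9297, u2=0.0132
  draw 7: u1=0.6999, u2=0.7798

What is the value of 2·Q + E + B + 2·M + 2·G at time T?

Value at T = 48

Check how each reaction changes W = 2·Q + E + B + 2·M + 2·G (weight of products minus weight of reactants):
R1: Q -> 2 B: (1·2) − (2·1) = 2 − 2 = 0
R2: G -> M: (2·1) − (2·1) = 2 − 2 = 0
R3: G -> 2 E: (1·2) − (2·1) = 2 − 2 = 0
Every reaction leaves W unchanged, so W is conserved and no simulation is needed: W(T) = W(0) = 2·5 + 2 + 2 + 2·9 + 2·8 = 48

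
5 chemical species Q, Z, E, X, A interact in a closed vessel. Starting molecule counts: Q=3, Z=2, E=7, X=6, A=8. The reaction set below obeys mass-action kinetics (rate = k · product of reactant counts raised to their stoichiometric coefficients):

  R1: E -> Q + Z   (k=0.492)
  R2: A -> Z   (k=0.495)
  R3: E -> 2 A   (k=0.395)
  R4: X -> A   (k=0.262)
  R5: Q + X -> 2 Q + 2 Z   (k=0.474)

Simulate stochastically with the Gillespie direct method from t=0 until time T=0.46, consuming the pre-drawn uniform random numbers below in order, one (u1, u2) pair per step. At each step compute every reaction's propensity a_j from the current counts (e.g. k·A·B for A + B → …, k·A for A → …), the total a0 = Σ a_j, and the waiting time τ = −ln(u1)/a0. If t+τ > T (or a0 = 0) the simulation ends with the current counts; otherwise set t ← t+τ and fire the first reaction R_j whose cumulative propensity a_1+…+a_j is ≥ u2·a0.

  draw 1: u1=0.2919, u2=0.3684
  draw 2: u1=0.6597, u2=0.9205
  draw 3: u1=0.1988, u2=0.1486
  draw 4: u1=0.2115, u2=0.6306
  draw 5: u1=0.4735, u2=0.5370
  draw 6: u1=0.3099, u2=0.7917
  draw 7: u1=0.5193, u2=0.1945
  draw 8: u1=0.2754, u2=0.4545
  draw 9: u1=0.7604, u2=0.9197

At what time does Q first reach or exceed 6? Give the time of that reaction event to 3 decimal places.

Threshold first reached at t = 0.270

t=0.000: Q=3 Z=2 E=7 X=6 A=8
Draw 1: a1=3.444, a2=3.960, a3=2.765, a4=1.572, a5=8.532, a0=20.273; τ=−ln(0.2919)/20.273=0.061 → t=0.061; u2·a0=0.3684·20.273=7.469; a1+a2=7.404 < 7.469 ≤ a1+…+a3=10.169 → R3 fires; Q=3 Z=2 E=6 X=6 A=10
Draw 2: a1=2.952, a2=4.950, a3=2.370, a4=1.572, a5=8.532, a0=20.376; τ=−ln(0.6597)/20.376=0.020 → t=0.081; u2·a0=0.9205·20.376=18.756; a1+…+a4=11.844 < 18.756 ≤ a1+…+a5=20.376 → R5 fires; Q=4 Z=4 E=6 X=5 A=10
Draw 3: a1=2.952, a2=4.950, a3=2.370, a4=1.310, a5=9.480, a0=21.062; τ=−ln(0.1988)/21.062=0.077 → t=0.158; u2·a0=0.1486·21.062=3.130; a1=2.952 < 3.130 ≤ a1+a2=7.902 → R2 fires; Q=4 Z=5 E=6 X=5 A=9
Draw 4: a1=2.952, a2=4.455, a3=2.370, a4=1.310, a5=9.480, a0=20.567; τ=−ln(0.2115)/20.567=0.076 → t=0.233; u2·a0=0.6306·20.567=12.970; a1+…+a4=11.087 < 12.970 ≤ a1+…+a5=20.567 → R5 fires; Q=5 Z=7 E=6 X=4 A=9
Draw 5: a1=2.952, a2=4.455, a3=2.370, a4=1.048, a5=9.480, a0=20.305; τ=−ln(0.4735)/20.305=0.037 → t=0.270; u2·a0=0.5370·20.305=10.904; a1+…+a4=10.825 < 10.904 ≤ a1+…+a5=20.305 → R5 fires; Q=6 Z=9 E=6 X=3 A=9
Draw 6: a1=2.952, a2=4.455, a3=2.370, a4=0.786, a5=8.532, a0=19.095; τ=−ln(0.3099)/19.095=0.061 → t=0.332; u2·a0=0.7917·19.095=15.118; a1+…+a4=10.563 < 15.118 ≤ a1+…+a5=19.095 → R5 fires; Q=7 Z=11 E=6 X=2 A=9
Draw 7: a1=2.952, a2=4.455, a3=2.370, a4=0.524, a5=6.636, a0=16.937; τ=−ln(0.5193)/16.937=0.039 → t=0.370; u2·a0=0.1945·16.937=3.294; a1=2.952 < 3.294 ≤ a1+a2=7.407 → R2 fires; Q=7 Z=12 E=6 X=2 A=8
Draw 8: a1=2.952, a2=3.960, a3=2.370, a4=0.524, a5=6.636, a0=16.442; τ=−ln(0.2754)/16.442=0.078 → t=0.449; u2·a0=0.4545·16.442=7.473; a1+a2=6.912 < 7.473 ≤ a1+…+a3=9.282 → R3 fires; Q=7 Z=12 E=5 X=2 A=10
Draw 9: a1=2.460, a2=4.950, a3=1.975, a4=0.524, a5=6.636, a0=16.545; τ=−ln(0.7604)/16.545=0.017 → t=0.465 > T=0.46: stop.
Q first becomes ≥ 6 when it reaches 6 at the event at t=0.270.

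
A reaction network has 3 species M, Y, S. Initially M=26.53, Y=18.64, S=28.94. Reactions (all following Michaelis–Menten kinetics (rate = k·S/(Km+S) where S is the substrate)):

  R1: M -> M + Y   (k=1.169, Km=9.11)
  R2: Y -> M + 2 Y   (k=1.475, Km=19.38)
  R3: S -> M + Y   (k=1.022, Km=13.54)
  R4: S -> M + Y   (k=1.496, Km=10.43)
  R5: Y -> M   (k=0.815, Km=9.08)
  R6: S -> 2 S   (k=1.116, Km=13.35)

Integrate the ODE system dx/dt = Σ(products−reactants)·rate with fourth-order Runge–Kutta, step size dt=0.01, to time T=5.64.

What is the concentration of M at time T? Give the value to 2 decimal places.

M at T = 44.55

RK4 with dt=0.01: 564 steps to T=5.64. Trajectory (selected grid times):
t=0.00: M=26.53 Y=18.64 S=28.94
t=0.63: M=28.47 Y=20.44 S=28.29
t=1.25: M=30.41 Y=22.22 S=27.66
t=1.88: M=32.40 Y=24.04 S=27.02
t=2.51: M=34.40 Y=25.87 S=26.38
t=3.13: M=36.39 Y=27.68 S=25.76
t=3.76: M=38.42 Y=29.52 S=25.13
t=4.39: M=40.46 Y=31.37 S=24.51
t=5.01: M=42.49 Y=33.20 S=23.90
t=5.64: M=44.55 Y=35.06 S=23.29
Read off M at T=5.64: 44.55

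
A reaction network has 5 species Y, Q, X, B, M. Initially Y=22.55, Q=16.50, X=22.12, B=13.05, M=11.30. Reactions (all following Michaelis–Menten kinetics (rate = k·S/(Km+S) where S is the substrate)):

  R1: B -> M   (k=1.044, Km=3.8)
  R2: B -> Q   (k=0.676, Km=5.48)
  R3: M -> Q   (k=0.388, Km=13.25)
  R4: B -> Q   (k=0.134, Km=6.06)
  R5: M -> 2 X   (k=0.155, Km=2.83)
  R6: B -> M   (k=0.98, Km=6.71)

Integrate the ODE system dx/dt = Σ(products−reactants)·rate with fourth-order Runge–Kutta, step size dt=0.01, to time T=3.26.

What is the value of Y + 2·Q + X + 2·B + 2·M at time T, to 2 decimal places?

Value at T = 126.37

Check how each reaction changes W = Y + 2·Q + X + 2·B + 2·M (weight of products minus weight of reactants):
R1: B -> M: (2·1) − (2·1) = 2 − 2 = 0
R2: B -> Q: (2·1) − (2·1) = 2 − 2 = 0
R3: M -> Q: (2·1) − (2·1) = 2 − 2 = 0
R4: B -> Q: (2·1) − (2·1) = 2 − 2 = 0
R5: M -> 2 X: (1·2) − (2·1) = 2 − 2 = 0
R6: B -> M: (2·1) − (2·1) = 2 − 2 = 0
Every reaction leaves W unchanged, so W is conserved and no simulation is needed: W(T) = W(0) = 22.55 + 2·16.50 + 22.12 + 2·13.05 + 2·11.30 = 126.37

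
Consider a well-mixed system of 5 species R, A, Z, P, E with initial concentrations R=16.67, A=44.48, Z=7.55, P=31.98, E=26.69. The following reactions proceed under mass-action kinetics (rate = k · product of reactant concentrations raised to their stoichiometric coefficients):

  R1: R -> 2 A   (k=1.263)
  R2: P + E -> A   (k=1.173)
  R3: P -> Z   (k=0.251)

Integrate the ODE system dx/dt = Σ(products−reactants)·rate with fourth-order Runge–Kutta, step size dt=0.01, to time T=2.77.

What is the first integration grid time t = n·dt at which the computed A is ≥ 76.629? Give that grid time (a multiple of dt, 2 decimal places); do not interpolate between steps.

Threshold first reached at t = 0.20

RK4 with dt=0.01: 277 steps to T=2.77. Trajectory (selected grid times):
t=0.00: R=16.67 A=44.48 Z=7.55 P=31.98 E=26.69
t=0.19: R=13.11 A=76.34 Z=8.11 P=6.67 E=1.94
t=0.20: R=12.95 A=76.82 Z=8.13 P=6.51 E=1.80
t=0.31: R=11.27 A=81.13 Z=8.29 P=5.39 E=0.84
t=0.62: R=7.62 A=89.12 Z=8.66 P=4.33 E=0.15
t=0.92: R=5.22 A=94.04 Z=8.97 P=3.91 E=0.04
t=1.23: R=3.53 A=97.45 Z=9.26 P=3.59 E=0.01
t=1.54: R=2.38 A=99.74 Z=9.53 P=3.31 E=0.00
t=1.85: R=1.61 A=101.29 Z=9.78 P=3.07 E=0.00
t=2.15: R=1.10 A=102.30 Z=10.00 P=2.84 E=0.00
t=2.46: R=0.75 A=103.02 Z=10.21 P=2.63 E=0.00
t=2.77: R=0.50 A=103.50 Z=10.41 P=2.43 E=0.00
A(0.19)=76.342 < 76.629 but A(0.20)=76.816 ≥ 76.629, so the first grid time is t=0.20.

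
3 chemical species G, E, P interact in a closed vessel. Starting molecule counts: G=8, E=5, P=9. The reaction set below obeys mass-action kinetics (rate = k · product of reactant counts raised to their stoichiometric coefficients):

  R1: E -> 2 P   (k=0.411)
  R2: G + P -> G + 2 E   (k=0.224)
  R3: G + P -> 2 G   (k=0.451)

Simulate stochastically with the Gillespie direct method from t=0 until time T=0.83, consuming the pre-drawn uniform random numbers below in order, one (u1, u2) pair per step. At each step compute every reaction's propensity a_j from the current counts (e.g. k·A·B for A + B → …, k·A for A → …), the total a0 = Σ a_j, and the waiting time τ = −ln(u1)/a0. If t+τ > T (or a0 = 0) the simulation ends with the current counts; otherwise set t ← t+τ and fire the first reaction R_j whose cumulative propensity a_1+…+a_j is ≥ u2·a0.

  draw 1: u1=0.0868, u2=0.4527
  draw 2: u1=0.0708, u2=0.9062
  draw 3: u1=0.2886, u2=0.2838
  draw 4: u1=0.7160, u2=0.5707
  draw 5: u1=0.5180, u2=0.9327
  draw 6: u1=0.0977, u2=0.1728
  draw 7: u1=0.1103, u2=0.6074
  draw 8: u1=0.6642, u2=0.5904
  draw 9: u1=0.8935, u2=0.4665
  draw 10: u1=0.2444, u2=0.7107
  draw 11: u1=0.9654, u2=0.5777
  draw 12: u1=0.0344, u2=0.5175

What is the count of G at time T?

G at T = 15

t=0.000: G=8 E=5 P=9
Draw 1: a1=2.055, a2=16.128, a3=32.472, a0=50.655; τ=−ln(0.0868)/50.655=0.048 → t=0.048; u2·a0=0.4527·50.655=22.932; a1+a2=18.183 < 22.932 ≤ a1+…+a3=50.655 → R3 fires; G=9 E=5 P=8
Draw 2: a1=2.055, a2=16.128, a3=32.472, a0=50.655; τ=−ln(0.0708)/50.655=0.052 → t=0.101; u2·a0=0.9062·50.655=45.904; a1+a2=18.183 < 45.904 ≤ a1+…+a3=50.655 → R3 fires; G=10 E=5 P=7
Draw 3: a1=2.055, a2=15.680, a3=31.570, a0=49.305; τ=−ln(0.2886)/49.305=0.025 → t=0.126; u2·a0=0.2838·49.305=13.993; a1=2.055 < 13.993 ≤ a1+a2=17.735 → R2 fires; G=10 E=7 P=6
Draw 4: a1=2.877, a2=13.440, a3=27.060, a0=43.377; τ=−ln(0.7160)/43.377=0.008 → t=0.133; u2·a0=0.5707·43.377=24.755; a1+a2=16.317 < 24.755 ≤ a1+…+a3=43.377 → R3 fires; G=11 E=7 P=5
Draw 5: a1=2.877, a2=12.320, a3=24.805, a0=40.002; τ=−ln(0.5180)/40.002=0.016 → t=0.150; u2·a0=0.9327·40.002=37.310; a1+a2=15.197 < 37.310 ≤ a1+…+a3=40.002 → R3 fires; G=12 E=7 P=4
Draw 6: a1=2.877, a2=10.752, a3=21.648, a0=35.277; τ=−ln(0.0977)/35.277=0.066 → t=0.216; u2·a0=0.1728·35.277=6.096; a1=2.877 < 6.096 ≤ a1+a2=13.629 → R2 fires; G=12 E=9 P=3
Draw 7: a1=3.699, a2=8.064, a3=16.236, a0=27.999; τ=−ln(0.1103)/27.999=0.079 → t=0.295; u2·a0=0.6074·27.999=17.007; a1+a2=11.763 < 17.007 ≤ a1+…+a3=27.999 → R3 fires; G=13 E=9 P=2
Draw 8: a1=3.699, a2=5.824, a3=11.726, a0=21.249; τ=−ln(0.6642)/21.249=0.019 → t=0.314; u2·a0=0.5904·21.249=12.545; a1+a2=9.523 < 12.545 ≤ a1+…+a3=21.249 → R3 fires; G=14 E=9 P=1
Draw 9: a1=3.699, a2=3.136, a3=6.314, a0=13.149; τ=−ln(0.8935)/13.149=0.009 → t=0.322; u2·a0=0.4665·13.149=6.134; a1=3.699 < 6.134 ≤ a1+a2=6.835 → R2 fires; G=14 E=11 P=0
Draw 10: a1=4.521, a2=0.000, a3=0.000, a0=4.521; τ=−ln(0.2444)/4.521=0.312 → t=0.634; u2·a0=0.7107·4.521=3.213 ≤ a1=4.521 → R1 fires; G=14 E=10 P=2
Draw 11: a1=4.110, a2=6.272, a3=12.628, a0=23.010; τ=−ln(0.9654)/23.010=0.002 → t=0.636; u2·a0=0.5777·23.010=13.293; a1+a2=10.382 < 13.293 ≤ a1+…+a3=23.010 → R3 fires; G=15 E=10 P=1
Draw 12: a1=4.110, a2=3.360, a3=6.765, a0=14.235; τ=−ln(0.0344)/14.235=0.237 → t=0.872 > T=0.83: stop.
Read off G at T=0.83: 15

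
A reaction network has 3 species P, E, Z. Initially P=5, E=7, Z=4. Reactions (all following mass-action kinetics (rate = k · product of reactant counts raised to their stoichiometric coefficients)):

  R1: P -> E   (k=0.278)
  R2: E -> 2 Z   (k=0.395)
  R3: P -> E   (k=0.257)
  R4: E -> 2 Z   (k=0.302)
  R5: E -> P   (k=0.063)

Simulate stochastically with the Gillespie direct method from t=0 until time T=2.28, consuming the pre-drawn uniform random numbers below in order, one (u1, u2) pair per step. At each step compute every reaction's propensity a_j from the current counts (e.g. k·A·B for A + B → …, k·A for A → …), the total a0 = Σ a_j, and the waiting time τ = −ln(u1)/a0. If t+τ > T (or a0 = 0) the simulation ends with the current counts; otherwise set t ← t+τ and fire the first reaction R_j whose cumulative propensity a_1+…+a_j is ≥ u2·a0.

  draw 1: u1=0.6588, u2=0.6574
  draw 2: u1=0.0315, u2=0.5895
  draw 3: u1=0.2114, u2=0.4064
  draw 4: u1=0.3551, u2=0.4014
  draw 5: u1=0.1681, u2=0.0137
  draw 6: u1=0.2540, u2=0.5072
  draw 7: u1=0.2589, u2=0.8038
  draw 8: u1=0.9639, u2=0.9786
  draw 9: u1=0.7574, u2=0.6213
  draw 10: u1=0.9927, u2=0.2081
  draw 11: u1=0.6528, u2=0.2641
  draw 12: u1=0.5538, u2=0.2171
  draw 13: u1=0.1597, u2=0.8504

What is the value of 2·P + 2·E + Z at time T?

Check how each reaction changes W = 2·P + 2·E + Z (weight of products minus weight of reactants):
R1: P -> E: (2·1) − (2·1) = 2 − 2 = 0
R2: E -> 2 Z: (1·2) − (2·1) = 2 − 2 = 0
R3: P -> E: (2·1) − (2·1) = 2 − 2 = 0
R4: E -> 2 Z: (1·2) − (2·1) = 2 − 2 = 0
R5: E -> P: (2·1) − (2·1) = 2 − 2 = 0
Every reaction leaves W unchanged, so W is conserved and no simulation is needed: W(T) = W(0) = 2·5 + 2·7 + 4 = 28

Value at T = 28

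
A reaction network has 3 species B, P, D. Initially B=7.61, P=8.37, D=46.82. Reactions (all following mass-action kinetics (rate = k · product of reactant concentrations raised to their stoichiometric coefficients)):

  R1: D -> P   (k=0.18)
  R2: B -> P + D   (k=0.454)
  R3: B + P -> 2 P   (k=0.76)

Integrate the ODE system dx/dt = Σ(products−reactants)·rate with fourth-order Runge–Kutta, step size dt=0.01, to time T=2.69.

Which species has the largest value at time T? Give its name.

Dominant species at T: P

RK4 with dt=0.01: 269 steps to T=2.69. Trajectory (selected grid times):
t=0.00: B=7.61 P=8.37 D=46.82
t=0.30: B=0.23 P=18.22 D=44.69
t=0.60: B=0.00 P=20.80 D=42.35
t=0.90: B=0.00 P=23.03 D=40.12
t=1.20: B=0.00 P=25.14 D=38.01
t=1.49: B=0.00 P=27.07 D=36.08
t=1.79: B=0.00 P=28.97 D=34.18
t=2.09: B=0.00 P=30.77 D=32.38
t=2.39: B=0.00 P=32.47 D=30.68
t=2.69: B=0.00 P=34.08 D=29.07
At T=2.69: B=0.00 P=34.08 D=29.07; the largest is P.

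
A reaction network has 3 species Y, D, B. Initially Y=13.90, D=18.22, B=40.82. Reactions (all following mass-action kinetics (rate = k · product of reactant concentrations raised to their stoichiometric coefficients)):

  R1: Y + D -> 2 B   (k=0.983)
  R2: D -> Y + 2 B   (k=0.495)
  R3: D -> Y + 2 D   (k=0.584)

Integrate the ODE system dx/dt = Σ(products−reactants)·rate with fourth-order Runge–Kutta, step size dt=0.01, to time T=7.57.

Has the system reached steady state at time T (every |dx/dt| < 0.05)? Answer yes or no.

Steady state at T: yes

RK4 with dt=0.01: 757 steps to T=7.57. Trajectory (selected grid times):
t=0.00: Y=13.90 D=18.22 B=40.82
t=0.84: Y=1.38 D=1.86 B=78.06
t=1.68: Y=1.20 D=0.71 B=81.53
t=2.52: Y=1.17 D=0.29 B=82.83
t=3.36: Y=1.16 D=0.12 B=83.35
t=4.21: Y=1.16 D=0.05 B=83.57
t=5.05: Y=1.15 D=0.02 B=83.66
t=5.89: Y=1.15 D=0.01 B=83.69
t=6.73: Y=1.15 D=0.00 B=83.71
t=7.57: Y=1.15 D=0.00 B=83.71
Rates at T: R1=0.0016, R2=0.0007, R3=0.0008
dx/dt at T (Σ net stoichiometry × rate): Y=-0.0001, D=-0.0015, B=+0.0047
Largest |dx/dt| is |+0.0047| (B) < 0.05 → steady.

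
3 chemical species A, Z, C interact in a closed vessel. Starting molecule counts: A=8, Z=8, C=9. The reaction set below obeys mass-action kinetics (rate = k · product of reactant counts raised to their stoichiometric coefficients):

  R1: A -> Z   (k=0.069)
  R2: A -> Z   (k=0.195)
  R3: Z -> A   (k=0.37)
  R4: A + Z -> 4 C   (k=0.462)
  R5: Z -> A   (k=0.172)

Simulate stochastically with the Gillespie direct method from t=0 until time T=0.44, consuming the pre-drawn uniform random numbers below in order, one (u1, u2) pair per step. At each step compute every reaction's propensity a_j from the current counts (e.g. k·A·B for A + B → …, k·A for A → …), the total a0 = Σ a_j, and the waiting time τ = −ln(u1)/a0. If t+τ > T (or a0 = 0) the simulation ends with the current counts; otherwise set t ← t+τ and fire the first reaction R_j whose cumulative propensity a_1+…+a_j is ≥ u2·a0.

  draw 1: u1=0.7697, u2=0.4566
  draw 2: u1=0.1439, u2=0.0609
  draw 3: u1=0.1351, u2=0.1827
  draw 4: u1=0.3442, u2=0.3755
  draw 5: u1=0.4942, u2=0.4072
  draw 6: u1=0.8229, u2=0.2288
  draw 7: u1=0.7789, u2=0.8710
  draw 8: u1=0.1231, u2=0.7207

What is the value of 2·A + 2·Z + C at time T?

Check how each reaction changes W = 2·A + 2·Z + C (weight of products minus weight of reactants):
R1: A -> Z: (2·1) − (2·1) = 2 − 2 = 0
R2: A -> Z: (2·1) − (2·1) = 2 − 2 = 0
R3: Z -> A: (2·1) − (2·1) = 2 − 2 = 0
R4: A + Z -> 4 C: (1·4) − (2·1 + 2·1) = 4 − 4 = 0
R5: Z -> A: (2·1) − (2·1) = 2 − 2 = 0
Every reaction leaves W unchanged, so W is conserved and no simulation is needed: W(T) = W(0) = 2·8 + 2·8 + 9 = 41

Value at T = 41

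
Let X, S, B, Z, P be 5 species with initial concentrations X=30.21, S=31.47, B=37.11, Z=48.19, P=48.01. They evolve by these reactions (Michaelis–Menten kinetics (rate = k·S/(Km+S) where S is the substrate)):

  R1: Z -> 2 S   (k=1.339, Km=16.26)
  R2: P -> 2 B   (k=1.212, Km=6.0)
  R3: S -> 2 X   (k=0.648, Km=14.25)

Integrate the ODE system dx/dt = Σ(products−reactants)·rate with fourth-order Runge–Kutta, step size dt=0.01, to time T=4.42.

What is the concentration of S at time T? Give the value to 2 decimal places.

RK4 with dt=0.01: 442 steps to T=4.42. Trajectory (selected grid times):
t=0.00: X=30.21 S=31.47 B=37.11 Z=48.19 P=48.01
t=0.49: X=30.65 S=32.23 B=38.17 Z=47.70 P=47.48
t=0.98: X=31.09 S=32.99 B=39.22 Z=47.21 P=46.96
t=1.47: X=31.54 S=33.74 B=40.27 Z=46.72 P=46.43
t=1.96: X=31.98 S=34.49 B=41.32 Z=46.24 P=45.90
t=2.46: X=32.44 S=35.25 B=42.39 Z=45.74 P=45.37
t=2.95: X=32.90 S=35.99 B=43.44 Z=45.26 P=44.84
t=3.44: X=33.35 S=36.72 B=44.49 Z=44.78 P=44.32
t=3.93: X=33.81 S=37.45 B=45.53 Z=44.30 P=43.80
t=4.42: X=34.27 S=38.18 B=46.58 Z=43.82 P=43.28
Read off S at T=4.42: 38.18

S at T = 38.18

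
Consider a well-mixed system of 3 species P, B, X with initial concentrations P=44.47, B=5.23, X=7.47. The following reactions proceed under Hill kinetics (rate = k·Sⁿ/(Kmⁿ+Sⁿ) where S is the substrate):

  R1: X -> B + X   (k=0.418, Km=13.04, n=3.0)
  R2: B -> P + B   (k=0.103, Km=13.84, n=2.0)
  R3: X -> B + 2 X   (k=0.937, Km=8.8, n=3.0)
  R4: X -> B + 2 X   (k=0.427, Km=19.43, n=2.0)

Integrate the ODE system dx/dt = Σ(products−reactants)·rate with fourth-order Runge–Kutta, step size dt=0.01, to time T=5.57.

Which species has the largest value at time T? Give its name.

Dominant species at T: P

RK4 with dt=0.01: 557 steps to T=5.57. Trajectory (selected grid times):
t=0.00: P=44.47 B=5.23 X=7.47
t=0.62: P=44.48 B=5.54 X=7.73
t=1.24: P=44.49 B=5.86 X=8.01
t=1.86: P=44.50 B=6.21 X=8.31
t=2.48: P=44.51 B=6.58 X=8.63
t=3.09: P=44.52 B=6.97 X=8.96
t=3.71: P=44.53 B=7.39 X=9.31
t=4.33: P=44.55 B=7.84 X=9.68
t=4.95: P=44.57 B=8.31 X=10.08
t=5.57: P=44.58 B=8.81 X=10.49
At T=5.57: P=44.58 B=8.81 X=10.49; the largest is P.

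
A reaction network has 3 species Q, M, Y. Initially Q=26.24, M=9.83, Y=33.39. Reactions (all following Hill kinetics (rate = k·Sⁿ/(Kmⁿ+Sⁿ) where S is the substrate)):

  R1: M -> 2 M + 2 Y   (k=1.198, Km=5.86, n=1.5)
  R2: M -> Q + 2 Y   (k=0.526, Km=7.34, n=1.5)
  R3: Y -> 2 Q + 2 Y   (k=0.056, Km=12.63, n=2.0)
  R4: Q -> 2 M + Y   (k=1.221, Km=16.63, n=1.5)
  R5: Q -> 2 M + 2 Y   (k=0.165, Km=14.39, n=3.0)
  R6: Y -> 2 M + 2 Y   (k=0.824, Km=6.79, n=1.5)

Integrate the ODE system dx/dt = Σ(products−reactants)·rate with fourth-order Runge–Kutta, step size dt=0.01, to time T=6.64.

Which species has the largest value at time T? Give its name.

Dominant species at T: Y

RK4 with dt=0.01: 664 steps to T=6.64. Trajectory (selected grid times):
t=0.00: Q=26.24 M=9.83 Y=33.39
t=0.74: Q=25.87 M=12.75 Y=36.59
t=1.48: Q=25.53 M=15.70 Y=39.97
t=2.21: Q=25.22 M=18.62 Y=43.41
t=2.95: Q=24.92 M=21.60 Y=46.99
t=3.69: Q=24.64 M=24.58 Y=50.62
t=4.43: Q=24.38 M=27.57 Y=54.31
t=5.16: Q=24.13 M=30.53 Y=57.98
t=5.90: Q=23.89 M=33.52 Y=61.72
t=6.64: Q=23.65 M=36.51 Y=65.49
At T=6.64: Q=23.65 M=36.51 Y=65.49; the largest is Y.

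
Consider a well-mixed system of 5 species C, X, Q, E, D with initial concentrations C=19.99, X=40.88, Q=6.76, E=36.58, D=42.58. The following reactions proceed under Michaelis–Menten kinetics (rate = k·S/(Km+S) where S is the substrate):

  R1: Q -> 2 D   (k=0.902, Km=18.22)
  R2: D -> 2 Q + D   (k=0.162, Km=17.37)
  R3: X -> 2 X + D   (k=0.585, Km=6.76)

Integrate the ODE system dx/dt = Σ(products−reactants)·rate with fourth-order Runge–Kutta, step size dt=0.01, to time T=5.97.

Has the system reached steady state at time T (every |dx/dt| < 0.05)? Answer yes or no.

RK4 with dt=0.01: 597 steps to T=5.97. Trajectory (selected grid times):
t=0.00: C=19.99 X=40.88 Q=6.76 E=36.58 D=42.58
t=0.66: C=19.99 X=41.21 Q=6.75 E=36.58 D=43.23
t=1.33: C=19.99 X=41.55 Q=6.74 E=36.58 D=43.90
t=1.99: C=19.99 X=41.88 Q=6.74 E=36.58 D=44.55
t=2.65: C=19.99 X=42.21 Q=6.73 E=36.58 D=45.20
t=3.32: C=19.99 X=42.55 Q=6.72 E=36.58 D=45.87
t=3.98: C=19.99 X=42.88 Q=6.72 E=36.58 D=46.52
t=4.64: C=19.99 X=43.22 Q=6.71 E=36.58 D=47.18
t=5.31: C=19.99 X=43.56 Q=6.71 E=36.58 D=47.84
t=5.97: C=19.99 X=43.89 Q=6.71 E=36.58 D=48.50
Rates at T: R1=0.2427, R2=0.1193, R3=0.5069
dx/dt at T (Σ net stoichiometry × rate): C=+0.0000, X=+0.5069, Q=-0.0042, E=+0.0000, D=+0.9923
Largest |dx/dt| is |+0.9923| (D) ≥ 0.05 → not steady.

Steady state at T: no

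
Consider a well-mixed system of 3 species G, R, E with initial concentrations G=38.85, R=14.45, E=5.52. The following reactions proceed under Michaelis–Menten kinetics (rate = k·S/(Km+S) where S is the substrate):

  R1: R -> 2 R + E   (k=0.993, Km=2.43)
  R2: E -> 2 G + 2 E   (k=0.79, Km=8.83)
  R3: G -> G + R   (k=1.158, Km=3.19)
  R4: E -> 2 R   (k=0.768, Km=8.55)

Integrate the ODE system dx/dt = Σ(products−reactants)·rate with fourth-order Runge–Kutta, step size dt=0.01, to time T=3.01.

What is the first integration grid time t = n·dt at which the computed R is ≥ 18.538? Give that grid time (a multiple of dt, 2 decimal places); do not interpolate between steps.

Threshold first reached at t = 1.59

RK4 with dt=0.01: 301 steps to T=3.01. Trajectory (selected grid times):
t=0.00: G=38.85 R=14.45 E=5.52
t=0.33: G=39.05 R=15.29 E=5.80
t=0.67: G=39.27 R=16.16 E=6.10
t=1.00: G=39.49 R=17.01 E=6.38
t=1.34: G=39.71 R=17.90 E=6.68
t=1.58: G=39.88 R=18.53 E=6.89
t=1.59: G=39.89 R=18.55 E=6.90
t=1.67: G=39.94 R=18.77 E=6.97
t=2.01: G=40.18 R=19.67 E=7.27
t=2.34: G=40.42 R=20.55 E=7.57
t=2.68: G=40.67 R=21.46 E=7.87
t=3.01: G=40.92 R=22.36 E=8.17
R(1.58)=18.528 < 18.538 but R(1.59)=18.555 ≥ 18.538, so the first grid time is t=1.59.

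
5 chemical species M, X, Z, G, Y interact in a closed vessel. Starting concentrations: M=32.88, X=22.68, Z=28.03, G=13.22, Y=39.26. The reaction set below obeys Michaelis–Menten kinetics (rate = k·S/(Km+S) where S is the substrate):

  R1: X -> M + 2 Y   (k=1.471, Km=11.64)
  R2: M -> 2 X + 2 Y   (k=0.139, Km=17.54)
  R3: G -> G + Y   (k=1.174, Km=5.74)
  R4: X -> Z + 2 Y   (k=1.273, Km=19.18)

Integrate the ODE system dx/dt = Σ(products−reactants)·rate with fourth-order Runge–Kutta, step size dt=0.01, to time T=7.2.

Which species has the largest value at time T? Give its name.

Dominant species at T: Y

RK4 with dt=0.01: 720 steps to T=7.2. Trajectory (selected grid times):
t=0.00: M=32.88 X=22.68 Z=28.03 G=13.22 Y=39.26
t=0.80: M=33.58 X=21.51 Z=28.58 G=13.22 Y=42.69
t=1.60: M=34.26 X=20.37 Z=29.11 G=13.22 Y=46.07
t=2.40: M=34.93 X=19.26 Z=29.62 G=13.22 Y=49.39
t=3.20: M=35.58 X=18.18 Z=30.13 G=13.22 Y=52.65
t=4.00: M=36.21 X=17.13 Z=30.61 G=13.22 Y=55.85
t=4.80: M=36.83 X=16.12 Z=31.09 G=13.22 Y=58.98
t=5.60: M=37.43 X=15.14 Z=31.54 G=13.22 Y=62.05
t=6.40: M=38.01 X=14.19 Z=31.99 G=13.22 Y=65.05
t=7.20: M=38.57 X=13.28 Z=32.41 G=13.22 Y=67.98
At T=7.2: M=38.57 X=13.28 Z=32.41 G=13.22 Y=67.98; the largest is Y.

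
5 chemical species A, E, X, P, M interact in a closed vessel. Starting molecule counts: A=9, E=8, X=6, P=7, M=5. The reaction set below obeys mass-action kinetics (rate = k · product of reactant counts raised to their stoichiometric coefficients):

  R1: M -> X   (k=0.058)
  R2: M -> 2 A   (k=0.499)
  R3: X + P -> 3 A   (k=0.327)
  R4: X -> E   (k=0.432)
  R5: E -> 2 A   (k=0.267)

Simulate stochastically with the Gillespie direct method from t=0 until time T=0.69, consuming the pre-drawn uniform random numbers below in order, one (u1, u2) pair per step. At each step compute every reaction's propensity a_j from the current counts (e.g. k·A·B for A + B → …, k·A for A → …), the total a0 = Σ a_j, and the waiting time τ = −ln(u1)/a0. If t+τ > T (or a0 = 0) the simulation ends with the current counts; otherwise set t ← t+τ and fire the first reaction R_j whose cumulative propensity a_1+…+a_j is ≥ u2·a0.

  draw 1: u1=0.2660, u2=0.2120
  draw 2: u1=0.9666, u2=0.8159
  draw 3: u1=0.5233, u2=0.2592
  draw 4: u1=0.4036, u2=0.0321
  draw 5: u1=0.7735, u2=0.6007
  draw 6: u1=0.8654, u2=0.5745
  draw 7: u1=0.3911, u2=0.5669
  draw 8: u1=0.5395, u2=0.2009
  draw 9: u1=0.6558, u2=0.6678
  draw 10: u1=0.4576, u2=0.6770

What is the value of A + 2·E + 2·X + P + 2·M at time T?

Check how each reaction changes W = A + 2·E + 2·X + P + 2·M (weight of products minus weight of reactants):
R1: M -> X: (2·1) − (2·1) = 2 − 2 = 0
R2: M -> 2 A: (1·2) − (2·1) = 2 − 2 = 0
R3: X + P -> 3 A: (1·3) − (2·1 + 1·1) = 3 − 3 = 0
R4: X -> E: (2·1) − (2·1) = 2 − 2 = 0
R5: E -> 2 A: (1·2) − (2·1) = 2 − 2 = 0
Every reaction leaves W unchanged, so W is conserved and no simulation is needed: W(T) = W(0) = 9 + 2·8 + 2·6 + 7 + 2·5 = 54

Value at T = 54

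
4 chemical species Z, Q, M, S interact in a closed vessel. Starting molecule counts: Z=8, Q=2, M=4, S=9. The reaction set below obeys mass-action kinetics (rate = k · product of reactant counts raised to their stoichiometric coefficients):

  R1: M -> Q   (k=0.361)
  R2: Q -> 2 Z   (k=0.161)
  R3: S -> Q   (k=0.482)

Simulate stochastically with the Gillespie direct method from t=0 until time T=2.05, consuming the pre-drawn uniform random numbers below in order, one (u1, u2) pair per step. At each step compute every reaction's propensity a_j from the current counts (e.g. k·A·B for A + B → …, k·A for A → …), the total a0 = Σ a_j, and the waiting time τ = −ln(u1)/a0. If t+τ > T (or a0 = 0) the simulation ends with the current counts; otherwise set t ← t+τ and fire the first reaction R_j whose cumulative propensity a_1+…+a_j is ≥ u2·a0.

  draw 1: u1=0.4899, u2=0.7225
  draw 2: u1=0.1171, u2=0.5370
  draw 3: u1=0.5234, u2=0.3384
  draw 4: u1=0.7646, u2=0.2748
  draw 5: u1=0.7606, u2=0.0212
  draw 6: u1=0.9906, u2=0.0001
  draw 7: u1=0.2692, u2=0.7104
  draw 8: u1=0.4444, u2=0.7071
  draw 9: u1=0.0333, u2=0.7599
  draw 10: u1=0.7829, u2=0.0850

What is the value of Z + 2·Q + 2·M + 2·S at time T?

Value at T = 38

Check how each reaction changes W = Z + 2·Q + 2·M + 2·S (weight of products minus weight of reactants):
R1: M -> Q: (2·1) − (2·1) = 2 − 2 = 0
R2: Q -> 2 Z: (1·2) − (2·1) = 2 − 2 = 0
R3: S -> Q: (2·1) − (2·1) = 2 − 2 = 0
Every reaction leaves W unchanged, so W is conserved and no simulation is needed: W(T) = W(0) = 8 + 2·2 + 2·4 + 2·9 = 38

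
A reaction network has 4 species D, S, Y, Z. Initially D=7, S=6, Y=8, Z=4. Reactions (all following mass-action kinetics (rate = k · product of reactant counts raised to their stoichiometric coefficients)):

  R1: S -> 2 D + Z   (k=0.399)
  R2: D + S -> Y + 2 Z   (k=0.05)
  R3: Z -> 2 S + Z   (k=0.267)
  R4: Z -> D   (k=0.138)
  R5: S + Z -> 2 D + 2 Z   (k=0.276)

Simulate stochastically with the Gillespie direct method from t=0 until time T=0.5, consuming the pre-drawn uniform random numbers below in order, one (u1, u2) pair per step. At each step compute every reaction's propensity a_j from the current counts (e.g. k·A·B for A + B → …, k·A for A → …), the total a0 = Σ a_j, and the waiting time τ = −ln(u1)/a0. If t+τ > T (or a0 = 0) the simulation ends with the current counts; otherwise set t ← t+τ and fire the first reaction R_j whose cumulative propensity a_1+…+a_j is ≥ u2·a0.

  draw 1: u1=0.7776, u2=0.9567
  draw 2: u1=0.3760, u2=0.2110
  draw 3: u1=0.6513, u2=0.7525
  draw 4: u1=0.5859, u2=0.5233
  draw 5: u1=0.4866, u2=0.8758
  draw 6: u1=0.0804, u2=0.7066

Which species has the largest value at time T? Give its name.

Dominant species at T: D

t=0.000: D=7 S=6 Y=8 Z=4
Draw 1: a1=2.394, a2=2.100, a3=1.068, a4=0.552, a5=6.624, a0=12.738; τ=−ln(0.7776)/12.738=0.020 → t=0.020; u2·a0=0.9567·12.738=12.186; a1+…+a4=6.114 < 12.186 ≤ a1+…+a5=12.738 → R5 fires; D=9 S=5 Y=8 Z=5
Draw 2: a1=1.995, a2=2.250, a3=1.335, a4=0.690, a5=6.900, a0=13.170; τ=−ln(0.3760)/13.170=0.074 → t=0.094; u2·a0=0.2110·13.170=2.779; a1=1.995 < 2.779 ≤ a1+a2=4.245 → R2 fires; D=8 S=4 Y=9 Z=7
Draw 3: a1=1.596, a2=1.600, a3=1.869, a4=0.966, a5=7.728, a0=13.759; τ=−ln(0.6513)/13.759=0.031 → t=0.125; u2·a0=0.7525·13.759=10.354; a1+…+a4=6.031 < 10.354 ≤ a1+…+a5=13.759 → R5 fires; D=10 S=3 Y=9 Z=8
Draw 4: a1=1.197, a2=1.500, a3=2.136, a4=1.104, a5=6.624, a0=12.561; τ=−ln(0.5859)/12.561=0.043 → t=0.168; u2·a0=0.5233·12.561=6.573; a1+…+a4=5.937 < 6.573 ≤ a1+…+a5=12.561 → R5 fires; D=12 S=2 Y=9 Z=9
Draw 5: a1=0.798, a2=1.200, a3=2.403, a4=1.242, a5=4.968, a0=10.611; τ=−ln(0.4866)/10.611=0.068 → t=0.236; u2·a0=0.8758·10.611=9.293; a1+…+a4=5.643 < 9.293 ≤ a1+…+a5=10.611 → R5 fires; D=14 S=1 Y=9 Z=10
Draw 6: a1=0.399, a2=0.700, a3=2.670, a4=1.380, a5=2.760, a0=7.909; τ=−ln(0.0804)/7.909=0.319 → t=0.554 > T=0.5: stop.
At T=0.5: D=14 S=1 Y=9 Z=10; the largest is D.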